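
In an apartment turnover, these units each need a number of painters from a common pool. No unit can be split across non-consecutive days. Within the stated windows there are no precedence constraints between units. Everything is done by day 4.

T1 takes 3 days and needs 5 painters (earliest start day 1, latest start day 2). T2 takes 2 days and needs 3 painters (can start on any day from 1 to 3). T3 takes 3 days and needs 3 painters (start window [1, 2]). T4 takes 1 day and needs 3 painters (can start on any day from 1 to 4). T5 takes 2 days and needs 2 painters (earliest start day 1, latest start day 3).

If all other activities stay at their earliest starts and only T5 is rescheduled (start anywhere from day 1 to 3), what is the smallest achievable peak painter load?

14

T5@1: d1:16  d2:13  d3:8  d4:0 → peak 16
T5@2: d1:14  d2:13  d3:10  d4:0 → peak 14
T5@3: d1:14  d2:11  d3:10  d4:2 → peak 14
Best is T5@2, peak 14.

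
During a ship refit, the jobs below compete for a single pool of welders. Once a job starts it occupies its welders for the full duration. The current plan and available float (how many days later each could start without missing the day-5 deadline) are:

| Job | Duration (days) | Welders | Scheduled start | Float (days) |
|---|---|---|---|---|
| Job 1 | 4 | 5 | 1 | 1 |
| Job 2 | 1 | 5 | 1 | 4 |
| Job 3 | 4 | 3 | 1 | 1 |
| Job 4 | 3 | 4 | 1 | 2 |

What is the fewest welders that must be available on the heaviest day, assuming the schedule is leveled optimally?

12

Early-start (Job 1@1, Job 2@1, Job 3@1, Job 4@1) gives peak 17: d1:17  d2:12  d3:12  d4:8  d5:0.
Shift Job 3→2, Job 4→2.
Schedule Job 1@1, Job 2@1, Job 3@2, Job 4@2: d1:10  d2:12  d3:12  d4:12  d5:3 — peak 12.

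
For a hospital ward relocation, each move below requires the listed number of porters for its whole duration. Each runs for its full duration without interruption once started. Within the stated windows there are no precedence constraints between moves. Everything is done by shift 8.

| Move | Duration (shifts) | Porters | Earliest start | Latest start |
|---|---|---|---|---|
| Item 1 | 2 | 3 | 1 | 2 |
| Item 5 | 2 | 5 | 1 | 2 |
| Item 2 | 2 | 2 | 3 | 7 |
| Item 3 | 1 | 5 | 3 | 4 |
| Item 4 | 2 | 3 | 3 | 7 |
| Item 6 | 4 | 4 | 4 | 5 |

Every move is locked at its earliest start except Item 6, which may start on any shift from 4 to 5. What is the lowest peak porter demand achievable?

Item 6@4: s1:8  s2:8  s3:10  s4:9  s5:4  s6:4  s7:4  s8:0 → peak 10
Item 6@5: s1:8  s2:8  s3:10  s4:5  s5:4  s6:4  s7:4  s8:4 → peak 10
Best is Item 6@4, peak 10.

10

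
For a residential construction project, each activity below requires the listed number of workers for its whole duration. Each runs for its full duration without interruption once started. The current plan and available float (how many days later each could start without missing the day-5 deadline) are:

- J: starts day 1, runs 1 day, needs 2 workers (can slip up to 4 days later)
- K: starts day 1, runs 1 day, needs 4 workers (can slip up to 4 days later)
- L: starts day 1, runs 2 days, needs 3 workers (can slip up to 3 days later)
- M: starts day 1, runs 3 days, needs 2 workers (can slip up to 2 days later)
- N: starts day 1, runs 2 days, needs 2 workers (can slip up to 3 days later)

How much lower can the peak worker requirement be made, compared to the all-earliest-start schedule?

Early-start peak: d1:13  d2:7  d3:2  d4:0  d5:0 ⇒ 13.
Leveled (J@1, K@5, L@1, M@2, N@3): d1:5  d2:5  d3:4  d4:4  d5:4 ⇒ 5.
Reduction 13 − 5 = 8.

8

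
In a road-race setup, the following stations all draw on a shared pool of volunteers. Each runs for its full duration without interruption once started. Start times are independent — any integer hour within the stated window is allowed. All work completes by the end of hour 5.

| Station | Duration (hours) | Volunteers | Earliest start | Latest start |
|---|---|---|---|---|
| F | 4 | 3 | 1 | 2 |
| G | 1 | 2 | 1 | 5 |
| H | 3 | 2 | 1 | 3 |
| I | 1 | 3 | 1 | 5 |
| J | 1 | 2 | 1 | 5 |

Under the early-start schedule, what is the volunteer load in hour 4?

At early start, hour 4 has: F.
Demand: 3 = 3.

3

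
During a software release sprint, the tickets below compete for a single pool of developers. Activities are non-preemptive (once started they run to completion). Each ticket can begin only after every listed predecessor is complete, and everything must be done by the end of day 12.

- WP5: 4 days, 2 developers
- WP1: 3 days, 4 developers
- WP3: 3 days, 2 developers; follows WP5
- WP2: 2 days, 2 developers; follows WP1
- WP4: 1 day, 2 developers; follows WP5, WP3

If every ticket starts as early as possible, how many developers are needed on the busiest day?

Early-start schedule: WP5@1, WP1@1, WP3@5, WP2@4, WP4@8.
Load per day: day 1: 6, day 2: 6, day 3: 6, day 4: 4, day 5: 4, day 6: 2, day 7: 2, day 8: 2, day 9: 0, day 10: 0, day 11: 0, day 12: 0.
Peak is 6.

6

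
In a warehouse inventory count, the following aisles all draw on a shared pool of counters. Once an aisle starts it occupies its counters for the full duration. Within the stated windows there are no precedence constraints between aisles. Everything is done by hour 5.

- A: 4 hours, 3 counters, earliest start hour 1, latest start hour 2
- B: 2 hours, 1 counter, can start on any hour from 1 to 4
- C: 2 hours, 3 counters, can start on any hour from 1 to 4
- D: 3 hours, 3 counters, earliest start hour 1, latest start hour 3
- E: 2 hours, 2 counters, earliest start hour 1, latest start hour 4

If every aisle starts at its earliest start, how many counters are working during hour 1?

At early start, hour 1 has: A, B, C, D, E.
Demand: 3 + 1 + 3 + 3 + 2 = 12.

12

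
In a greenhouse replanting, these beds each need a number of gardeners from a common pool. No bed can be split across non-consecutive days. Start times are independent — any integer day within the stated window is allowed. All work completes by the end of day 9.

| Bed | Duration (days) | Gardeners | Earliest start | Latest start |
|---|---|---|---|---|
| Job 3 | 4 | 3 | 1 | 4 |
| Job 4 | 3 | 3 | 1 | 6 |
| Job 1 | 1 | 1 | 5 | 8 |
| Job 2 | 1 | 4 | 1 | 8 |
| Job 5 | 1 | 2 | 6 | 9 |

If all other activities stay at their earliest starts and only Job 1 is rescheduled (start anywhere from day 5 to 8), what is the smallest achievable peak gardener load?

10

Job 1@5: d1:10  d2:6  d3:6  d4:3  d5:1  d6:2  d7:0  d8:0  d9:0 → peak 10
Job 1@6: d1:10  d2:6  d3:6  d4:3  d5:0  d6:3  d7:0  d8:0  d9:0 → peak 10
Job 1@7: d1:10  d2:6  d3:6  d4:3  d5:0  d6:2  d7:1  d8:0  d9:0 → peak 10
Job 1@8: d1:10  d2:6  d3:6  d4:3  d5:0  d6:2  d7:0  d8:1  d9:0 → peak 10
Best is Job 1@5, peak 10.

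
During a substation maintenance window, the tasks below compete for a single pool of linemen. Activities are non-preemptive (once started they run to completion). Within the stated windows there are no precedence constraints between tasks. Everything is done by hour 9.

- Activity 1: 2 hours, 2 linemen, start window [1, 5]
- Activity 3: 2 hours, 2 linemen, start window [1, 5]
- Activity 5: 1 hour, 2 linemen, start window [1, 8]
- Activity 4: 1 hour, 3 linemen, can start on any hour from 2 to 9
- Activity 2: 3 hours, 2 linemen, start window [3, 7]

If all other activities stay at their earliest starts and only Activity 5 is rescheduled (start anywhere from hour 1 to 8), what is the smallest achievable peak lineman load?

Activity 5@1: h1:6  h2:7  h3:2  h4:2  h5:2  h6:0  h7:0  h8:0  h9:0 → peak 7
Activity 5@2: h1:4  h2:9  h3:2  h4:2  h5:2  h6:0  h7:0  h8:0  h9:0 → peak 9
Activity 5@3: h1:4  h2:7  h3:4  h4:2  h5:2  h6:0  h7:0  h8:0  h9:0 → peak 7
Activity 5@4: h1:4  h2:7  h3:2  h4:4  h5:2  h6:0  h7:0  h8:0  h9:0 → peak 7
Activity 5@5: h1:4  h2:7  h3:2  h4:2  h5:4  h6:0  h7:0  h8:0  h9:0 → peak 7
Activity 5@6: h1:4  h2:7  h3:2  h4:2  h5:2  h6:2  h7:0  h8:0  h9:0 → peak 7
Activity 5@7: h1:4  h2:7  h3:2  h4:2  h5:2  h6:0  h7:2  h8:0  h9:0 → peak 7
Activity 5@8: h1:4  h2:7  h3:2  h4:2  h5:2  h6:0  h7:0  h8:2  h9:0 → peak 7
Best is Activity 5@1, peak 7.

7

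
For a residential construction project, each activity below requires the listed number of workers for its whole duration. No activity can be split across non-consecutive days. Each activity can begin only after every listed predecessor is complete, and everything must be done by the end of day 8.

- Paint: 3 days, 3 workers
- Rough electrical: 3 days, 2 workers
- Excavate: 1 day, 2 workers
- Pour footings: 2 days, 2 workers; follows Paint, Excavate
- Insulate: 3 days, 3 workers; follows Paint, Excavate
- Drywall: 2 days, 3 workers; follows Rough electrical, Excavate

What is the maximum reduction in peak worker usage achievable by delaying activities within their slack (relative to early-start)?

3

Early-start peak: d1:7  d2:5  d3:5  d4:8  d5:8  d6:3  d7:0  d8:0 ⇒ 8.
Leveled (Paint@1, Rough electrical@2, Excavate@1, Pour footings@5, Insulate@4, Drywall@7): d1:5  d2:5  d3:5  d4:5  d5:5  d6:5  d7:3  d8:3 ⇒ 5.
Reduction 8 − 5 = 3.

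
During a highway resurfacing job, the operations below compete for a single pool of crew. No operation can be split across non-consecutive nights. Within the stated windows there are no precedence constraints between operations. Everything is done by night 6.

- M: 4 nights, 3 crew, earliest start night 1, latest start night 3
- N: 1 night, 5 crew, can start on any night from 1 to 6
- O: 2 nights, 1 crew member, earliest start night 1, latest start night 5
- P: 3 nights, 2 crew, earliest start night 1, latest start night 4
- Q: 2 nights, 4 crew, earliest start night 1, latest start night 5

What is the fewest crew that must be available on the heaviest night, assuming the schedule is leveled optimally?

Early-start (M@1, N@1, O@1, P@1, Q@1) gives peak 15: n1:15  n2:10  n3:5  n4:3  n5:0  n6:0.
Shift N→5, O→3, P→3.
Schedule M@1, N@5, O@3, P@3, Q@1: n1:7  n2:7  n3:6  n4:6  n5:7  n6:0 — peak 7.

7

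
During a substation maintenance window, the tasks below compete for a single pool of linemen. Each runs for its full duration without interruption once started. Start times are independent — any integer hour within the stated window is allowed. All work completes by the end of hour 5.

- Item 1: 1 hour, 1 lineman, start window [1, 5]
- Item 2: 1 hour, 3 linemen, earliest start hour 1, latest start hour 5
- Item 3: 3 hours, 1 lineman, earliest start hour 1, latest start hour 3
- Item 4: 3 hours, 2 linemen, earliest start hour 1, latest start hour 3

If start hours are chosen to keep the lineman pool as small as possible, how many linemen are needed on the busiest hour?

3

Early-start (Item 1@1, Item 2@1, Item 3@1, Item 4@1) gives peak 7: h1:7  h2:3  h3:3  h4:0  h5:0.
Shift Item 2→2, Item 3→3, Item 4→3.
Schedule Item 1@1, Item 2@2, Item 3@3, Item 4@3: h1:1  h2:3  h3:3  h4:3  h5:3 — peak 3.
Total lineman-hours = 13 over 5 hours ⇒ peak ≥ ⌈13/5⌉ = 3, so 3 is optimal.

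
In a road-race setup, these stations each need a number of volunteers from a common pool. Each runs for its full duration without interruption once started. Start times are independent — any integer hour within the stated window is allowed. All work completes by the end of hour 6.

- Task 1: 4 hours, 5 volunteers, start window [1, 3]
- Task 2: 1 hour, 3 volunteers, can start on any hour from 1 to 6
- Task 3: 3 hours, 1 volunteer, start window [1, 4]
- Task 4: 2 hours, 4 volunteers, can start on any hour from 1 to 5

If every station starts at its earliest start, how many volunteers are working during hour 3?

At early start, hour 3 has: Task 1, Task 3.
Demand: 5 + 1 = 6.

6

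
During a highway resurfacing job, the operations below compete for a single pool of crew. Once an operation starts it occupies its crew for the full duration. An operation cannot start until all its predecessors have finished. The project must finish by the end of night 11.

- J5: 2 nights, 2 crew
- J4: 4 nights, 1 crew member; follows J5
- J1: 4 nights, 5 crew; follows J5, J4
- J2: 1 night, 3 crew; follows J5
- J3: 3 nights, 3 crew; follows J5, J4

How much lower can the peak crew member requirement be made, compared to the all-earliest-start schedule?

0

Early-start peak: n1:2  n2:2  n3:4  n4:1  n5:1  n6:1  n7:8  n8:8  n9:8  n10:5  n11:0 ⇒ 8.
Leveled (J5@1, J4@3, J1@7, J2@3, J3@7): n1:2  n2:2  n3:4  n4:1  n5:1  n6:1  n7:8  n8:8  n9:8  n10:5  n11:0 ⇒ 8.
Reduction 8 − 8 = 0.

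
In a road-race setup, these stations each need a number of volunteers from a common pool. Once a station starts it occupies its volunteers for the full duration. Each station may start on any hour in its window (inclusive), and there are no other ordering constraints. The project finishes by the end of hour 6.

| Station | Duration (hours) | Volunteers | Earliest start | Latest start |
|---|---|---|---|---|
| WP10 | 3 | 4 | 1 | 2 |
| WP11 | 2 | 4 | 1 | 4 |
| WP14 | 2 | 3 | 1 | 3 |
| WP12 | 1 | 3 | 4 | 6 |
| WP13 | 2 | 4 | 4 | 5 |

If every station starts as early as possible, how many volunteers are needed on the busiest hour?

Early-start schedule: WP10@1, WP11@1, WP14@1, WP12@4, WP13@4.
Load per hour: hour 1: 11, hour 2: 11, hour 3: 4, hour 4: 7, hour 5: 4, hour 6: 0.
Peak is 11.

11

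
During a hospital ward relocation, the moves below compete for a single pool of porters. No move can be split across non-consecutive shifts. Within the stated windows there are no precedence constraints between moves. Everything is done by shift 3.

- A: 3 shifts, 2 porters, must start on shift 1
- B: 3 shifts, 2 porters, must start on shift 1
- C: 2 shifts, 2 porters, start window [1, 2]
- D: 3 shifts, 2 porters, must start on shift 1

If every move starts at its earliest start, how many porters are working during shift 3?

At early start, shift 3 has: A, B, D.
Demand: 2 + 2 + 2 = 6.

6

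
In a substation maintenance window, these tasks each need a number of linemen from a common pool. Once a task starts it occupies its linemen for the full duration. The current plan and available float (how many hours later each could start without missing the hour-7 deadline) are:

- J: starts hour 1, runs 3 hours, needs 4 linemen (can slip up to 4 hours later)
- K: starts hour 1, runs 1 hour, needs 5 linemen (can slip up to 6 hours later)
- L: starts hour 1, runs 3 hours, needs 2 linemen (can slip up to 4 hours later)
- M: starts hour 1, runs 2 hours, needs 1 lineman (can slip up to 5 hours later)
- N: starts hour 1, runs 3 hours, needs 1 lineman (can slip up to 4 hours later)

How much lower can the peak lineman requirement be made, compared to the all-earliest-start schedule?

8

Early-start peak: h1:13  h2:8  h3:7  h4:0  h5:0  h6:0  h7:0 ⇒ 13.
Leveled (J@1, K@4, L@5, M@1, N@5): h1:5  h2:5  h3:4  h4:5  h5:3  h6:3  h7:3 ⇒ 5.
Reduction 13 − 5 = 8.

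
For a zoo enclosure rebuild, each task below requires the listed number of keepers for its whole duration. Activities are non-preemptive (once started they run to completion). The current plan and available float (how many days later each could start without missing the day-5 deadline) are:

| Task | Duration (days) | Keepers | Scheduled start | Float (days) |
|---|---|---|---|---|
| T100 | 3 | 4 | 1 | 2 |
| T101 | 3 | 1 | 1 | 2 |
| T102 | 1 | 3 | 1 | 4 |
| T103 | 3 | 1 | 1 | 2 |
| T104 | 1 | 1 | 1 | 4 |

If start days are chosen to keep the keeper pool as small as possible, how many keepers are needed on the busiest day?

6

Early-start (T100@1, T101@1, T102@1, T103@1, T104@1) gives peak 10: d1:10  d2:6  d3:6  d4:0  d5:0.
Shift T102→4, T104→4.
Schedule T100@1, T101@1, T102@4, T103@1, T104@4: d1:6  d2:6  d3:6  d4:4  d5:0 — peak 6.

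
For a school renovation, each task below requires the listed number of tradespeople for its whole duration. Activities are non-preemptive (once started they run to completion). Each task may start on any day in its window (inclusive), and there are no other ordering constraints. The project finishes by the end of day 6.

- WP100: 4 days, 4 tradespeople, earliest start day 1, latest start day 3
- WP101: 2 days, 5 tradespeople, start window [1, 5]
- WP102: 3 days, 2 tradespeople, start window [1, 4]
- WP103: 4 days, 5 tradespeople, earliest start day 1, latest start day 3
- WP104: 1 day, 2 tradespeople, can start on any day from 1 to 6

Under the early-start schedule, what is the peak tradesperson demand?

Early-start schedule: WP100@1, WP101@1, WP102@1, WP103@1, WP104@1.
Load per day: day 1: 18, day 2: 16, day 3: 11, day 4: 9, day 5: 0, day 6: 0.
Peak is 18.

18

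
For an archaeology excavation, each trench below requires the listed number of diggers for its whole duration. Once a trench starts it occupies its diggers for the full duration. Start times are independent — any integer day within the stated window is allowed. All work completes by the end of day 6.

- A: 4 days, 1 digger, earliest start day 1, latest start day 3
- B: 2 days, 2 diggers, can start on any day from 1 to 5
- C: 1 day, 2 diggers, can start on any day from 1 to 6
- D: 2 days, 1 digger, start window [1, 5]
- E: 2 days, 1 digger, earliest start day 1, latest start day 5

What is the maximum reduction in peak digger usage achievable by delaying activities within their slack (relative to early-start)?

Early-start peak: d1:7  d2:5  d3:1  d4:1  d5:0  d6:0 ⇒ 7.
Leveled (A@1, B@1, C@3, D@4, E@4): d1:3  d2:3  d3:3  d4:3  d5:2  d6:0 ⇒ 3.
Reduction 7 − 3 = 4.

4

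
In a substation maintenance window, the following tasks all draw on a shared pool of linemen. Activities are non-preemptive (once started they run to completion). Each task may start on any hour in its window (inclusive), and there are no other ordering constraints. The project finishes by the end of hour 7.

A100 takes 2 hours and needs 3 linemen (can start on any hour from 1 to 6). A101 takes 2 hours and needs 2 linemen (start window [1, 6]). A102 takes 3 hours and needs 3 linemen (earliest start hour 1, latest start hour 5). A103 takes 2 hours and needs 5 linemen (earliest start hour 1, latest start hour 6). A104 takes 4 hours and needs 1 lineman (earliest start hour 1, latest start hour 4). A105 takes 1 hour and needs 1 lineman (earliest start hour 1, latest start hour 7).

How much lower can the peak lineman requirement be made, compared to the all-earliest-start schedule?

9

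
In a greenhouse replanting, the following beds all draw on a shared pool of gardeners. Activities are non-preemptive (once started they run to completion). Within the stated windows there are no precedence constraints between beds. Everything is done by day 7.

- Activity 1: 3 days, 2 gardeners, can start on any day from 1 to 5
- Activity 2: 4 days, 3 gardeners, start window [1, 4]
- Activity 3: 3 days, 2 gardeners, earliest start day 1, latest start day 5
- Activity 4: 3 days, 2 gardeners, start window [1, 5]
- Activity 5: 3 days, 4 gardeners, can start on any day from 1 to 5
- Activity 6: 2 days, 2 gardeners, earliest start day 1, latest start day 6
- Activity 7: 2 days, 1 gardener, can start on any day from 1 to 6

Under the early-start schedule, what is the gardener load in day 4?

3

At early start, day 4 has: Activity 2.
Demand: 3 = 3.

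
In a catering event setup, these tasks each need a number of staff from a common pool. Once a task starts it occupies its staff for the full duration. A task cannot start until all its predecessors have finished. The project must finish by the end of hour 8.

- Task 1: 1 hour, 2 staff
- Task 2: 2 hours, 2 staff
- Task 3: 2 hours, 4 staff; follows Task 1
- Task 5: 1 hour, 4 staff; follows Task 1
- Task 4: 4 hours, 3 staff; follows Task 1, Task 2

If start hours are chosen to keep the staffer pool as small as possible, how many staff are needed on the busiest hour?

6

Early-start (Task 1@1, Task 2@1, Task 3@2, Task 5@2, Task 4@3) gives peak 10: h1:4  h2:10  h3:7  h4:3  h5:3  h6:3  h7:0  h8:0.
Shift Task 5→4, Task 4→5.
Schedule Task 1@1, Task 2@1, Task 3@2, Task 5@4, Task 4@5: h1:4  h2:6  h3:4  h4:4  h5:3  h6:3  h7:3  h8:3 — peak 6.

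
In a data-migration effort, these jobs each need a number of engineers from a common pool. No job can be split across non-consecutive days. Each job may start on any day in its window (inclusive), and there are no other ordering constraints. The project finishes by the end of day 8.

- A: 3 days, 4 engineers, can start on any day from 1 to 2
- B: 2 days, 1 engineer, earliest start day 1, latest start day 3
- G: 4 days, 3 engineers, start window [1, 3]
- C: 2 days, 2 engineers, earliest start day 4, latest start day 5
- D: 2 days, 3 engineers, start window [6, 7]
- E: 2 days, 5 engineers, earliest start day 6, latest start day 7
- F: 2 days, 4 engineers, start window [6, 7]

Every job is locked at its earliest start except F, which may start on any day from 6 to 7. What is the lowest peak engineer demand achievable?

F@6: d1:8  d2:8  d3:7  d4:5  d5:2  d6:12  d7:12  d8:0 → peak 12
F@7: d1:8  d2:8  d3:7  d4:5  d5:2  d6:8  d7:12  d8:4 → peak 12
Best is F@6, peak 12.

12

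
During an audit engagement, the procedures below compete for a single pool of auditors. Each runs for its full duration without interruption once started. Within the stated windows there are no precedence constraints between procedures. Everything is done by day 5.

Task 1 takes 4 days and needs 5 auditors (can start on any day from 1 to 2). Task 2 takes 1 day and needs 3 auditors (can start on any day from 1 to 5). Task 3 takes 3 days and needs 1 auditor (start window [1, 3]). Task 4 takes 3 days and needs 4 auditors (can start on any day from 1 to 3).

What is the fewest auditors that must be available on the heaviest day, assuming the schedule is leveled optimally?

10

Early-start (Task 1@1, Task 2@1, Task 3@1, Task 4@1) gives peak 13: d1:13  d2:10  d3:10  d4:5  d5:0.
Shift Task 4→2.
Schedule Task 1@1, Task 2@1, Task 3@1, Task 4@2: d1:9  d2:10  d3:10  d4:9  d5:0 — peak 10.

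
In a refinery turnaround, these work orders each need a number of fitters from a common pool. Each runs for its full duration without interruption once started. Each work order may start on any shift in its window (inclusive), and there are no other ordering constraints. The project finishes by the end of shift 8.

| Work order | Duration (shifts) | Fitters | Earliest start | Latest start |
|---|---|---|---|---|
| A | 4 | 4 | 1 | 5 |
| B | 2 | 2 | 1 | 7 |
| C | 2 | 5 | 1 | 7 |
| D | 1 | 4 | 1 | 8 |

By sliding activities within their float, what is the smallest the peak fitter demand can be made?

6

Early-start (A@1, B@1, C@1, D@1) gives peak 15: s1:15  s2:11  s3:4  s4:4  s5:0  s6:0  s7:0  s8:0.
Shift C→5, D→7.
Schedule A@1, B@1, C@5, D@7: s1:6  s2:6  s3:4  s4:4  s5:5  s6:5  s7:4  s8:0 — peak 6.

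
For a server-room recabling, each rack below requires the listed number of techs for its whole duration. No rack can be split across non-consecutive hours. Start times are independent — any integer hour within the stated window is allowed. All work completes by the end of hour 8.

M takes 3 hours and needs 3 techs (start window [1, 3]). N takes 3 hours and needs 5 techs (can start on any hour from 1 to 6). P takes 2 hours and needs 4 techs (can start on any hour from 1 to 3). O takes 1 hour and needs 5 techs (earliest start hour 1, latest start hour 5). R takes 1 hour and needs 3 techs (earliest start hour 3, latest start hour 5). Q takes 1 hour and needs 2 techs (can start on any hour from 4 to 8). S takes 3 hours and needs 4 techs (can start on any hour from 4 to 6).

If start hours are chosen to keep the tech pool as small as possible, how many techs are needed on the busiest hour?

Early-start (M@1, N@1, P@1, O@1, R@3, Q@4, S@4) gives peak 17: h1:17  h2:12  h3:11  h4:6  h5:4  h6:4  h7:0  h8:0.
Shift N→4, O→3, R→4, Q→5, S→6.
Schedule M@1, N@4, P@1, O@3, R@4, Q@5, S@6: h1:7  h2:7  h3:8  h4:8  h5:7  h6:9  h7:4  h8:4 — peak 9.

9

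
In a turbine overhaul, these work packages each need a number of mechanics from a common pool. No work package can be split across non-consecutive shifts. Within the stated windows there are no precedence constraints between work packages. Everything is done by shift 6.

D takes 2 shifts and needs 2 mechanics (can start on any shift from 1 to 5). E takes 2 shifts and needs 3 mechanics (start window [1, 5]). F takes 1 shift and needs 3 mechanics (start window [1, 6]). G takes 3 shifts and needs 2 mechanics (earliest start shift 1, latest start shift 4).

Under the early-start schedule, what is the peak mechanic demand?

Early-start schedule: D@1, E@1, F@1, G@1.
Load per shift: shift 1: 10, shift 2: 7, shift 3: 2, shift 4: 0, shift 5: 0, shift 6: 0.
Peak is 10.

10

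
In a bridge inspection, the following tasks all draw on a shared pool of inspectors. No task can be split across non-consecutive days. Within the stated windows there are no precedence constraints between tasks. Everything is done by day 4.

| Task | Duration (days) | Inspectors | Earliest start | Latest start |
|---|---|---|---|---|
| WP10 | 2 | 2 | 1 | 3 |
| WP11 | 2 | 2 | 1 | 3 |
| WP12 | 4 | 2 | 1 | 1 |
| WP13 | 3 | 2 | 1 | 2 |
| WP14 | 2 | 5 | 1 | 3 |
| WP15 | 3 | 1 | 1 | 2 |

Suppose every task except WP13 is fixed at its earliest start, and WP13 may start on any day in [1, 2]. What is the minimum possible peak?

14

WP13@1: d1:14  d2:14  d3:5  d4:2 → peak 14
WP13@2: d1:12  d2:14  d3:5  d4:4 → peak 14
Best is WP13@1, peak 14.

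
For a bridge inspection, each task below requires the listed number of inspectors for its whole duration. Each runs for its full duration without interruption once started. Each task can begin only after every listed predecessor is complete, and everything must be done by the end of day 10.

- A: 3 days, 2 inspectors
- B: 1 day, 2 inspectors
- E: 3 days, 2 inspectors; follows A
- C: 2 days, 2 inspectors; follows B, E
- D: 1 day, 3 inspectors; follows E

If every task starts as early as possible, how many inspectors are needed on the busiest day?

Early-start schedule: A@1, B@1, E@4, C@7, D@7.
Load per day: day 1: 4, day 2: 2, day 3: 2, day 4: 2, day 5: 2, day 6: 2, day 7: 5, day 8: 2, day 9: 0, day 10: 0.
Peak is 5.

5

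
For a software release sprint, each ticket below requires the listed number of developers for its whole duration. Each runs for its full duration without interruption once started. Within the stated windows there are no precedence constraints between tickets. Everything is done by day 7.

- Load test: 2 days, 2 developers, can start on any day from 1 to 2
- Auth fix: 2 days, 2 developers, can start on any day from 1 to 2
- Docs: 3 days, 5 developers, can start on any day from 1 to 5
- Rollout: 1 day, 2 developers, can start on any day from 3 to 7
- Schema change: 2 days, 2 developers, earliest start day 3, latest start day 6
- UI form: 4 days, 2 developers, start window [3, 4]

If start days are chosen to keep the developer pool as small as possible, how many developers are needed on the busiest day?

Early-start (Load test@1, Auth fix@1, Docs@1, Rollout@3, Schema change@3, UI form@3) gives peak 11: d1:9  d2:9  d3:11  d4:4  d5:2  d6:2  d7:0.
Shift Docs→3, Schema change→6, UI form→4.
Schedule Load test@1, Auth fix@1, Docs@3, Rollout@3, Schema change@6, UI form@4: d1:4  d2:4  d3:7  d4:7  d5:7  d6:4  d7:4 — peak 7.

7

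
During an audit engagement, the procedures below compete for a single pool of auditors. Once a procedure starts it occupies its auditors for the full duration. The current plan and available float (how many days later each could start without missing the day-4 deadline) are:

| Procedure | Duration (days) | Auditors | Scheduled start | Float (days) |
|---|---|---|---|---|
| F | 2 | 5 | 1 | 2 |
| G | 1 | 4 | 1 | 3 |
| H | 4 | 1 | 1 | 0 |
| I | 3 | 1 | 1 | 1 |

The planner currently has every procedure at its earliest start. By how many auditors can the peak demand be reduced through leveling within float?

4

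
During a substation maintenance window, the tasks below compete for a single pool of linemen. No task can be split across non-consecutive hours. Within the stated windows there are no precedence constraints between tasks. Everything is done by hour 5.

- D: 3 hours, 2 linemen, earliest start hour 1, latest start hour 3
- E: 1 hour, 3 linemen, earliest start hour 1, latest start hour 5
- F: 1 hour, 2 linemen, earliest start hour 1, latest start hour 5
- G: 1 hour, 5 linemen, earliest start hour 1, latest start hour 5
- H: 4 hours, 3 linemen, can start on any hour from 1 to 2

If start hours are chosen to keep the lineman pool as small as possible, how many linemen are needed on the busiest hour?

7

Early-start (D@1, E@1, F@1, G@1, H@1) gives peak 15: h1:15  h2:5  h3:5  h4:3  h5:0.
Shift E→4, G→5.
Schedule D@1, E@4, F@1, G@5, H@1: h1:7  h2:5  h3:5  h4:6  h5:5 — peak 7.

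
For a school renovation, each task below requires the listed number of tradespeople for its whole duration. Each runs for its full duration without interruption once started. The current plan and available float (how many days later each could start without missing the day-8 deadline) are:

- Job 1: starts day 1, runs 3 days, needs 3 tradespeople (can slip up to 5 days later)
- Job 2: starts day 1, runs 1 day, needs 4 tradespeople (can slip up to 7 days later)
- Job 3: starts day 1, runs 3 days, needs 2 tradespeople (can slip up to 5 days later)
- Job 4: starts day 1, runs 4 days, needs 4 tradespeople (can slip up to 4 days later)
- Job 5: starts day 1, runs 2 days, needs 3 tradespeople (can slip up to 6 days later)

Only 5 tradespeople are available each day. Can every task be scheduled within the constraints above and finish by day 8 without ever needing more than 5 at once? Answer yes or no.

Total tradesperson-days = 41; over 8 days the average is 41/8 > 5, so some day must exceed 5.

no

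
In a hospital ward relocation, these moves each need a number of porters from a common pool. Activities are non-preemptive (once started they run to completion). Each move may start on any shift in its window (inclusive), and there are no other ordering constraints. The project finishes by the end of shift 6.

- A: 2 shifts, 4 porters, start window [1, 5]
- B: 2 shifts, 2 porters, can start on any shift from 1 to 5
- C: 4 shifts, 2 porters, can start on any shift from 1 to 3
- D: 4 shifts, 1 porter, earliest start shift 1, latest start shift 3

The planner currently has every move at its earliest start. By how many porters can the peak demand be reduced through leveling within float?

4

Early-start peak: s1:9  s2:9  s3:3  s4:3  s5:0  s6:0 ⇒ 9.
Leveled (A@1, B@3, C@3, D@1): s1:5  s2:5  s3:5  s4:5  s5:2  s6:2 ⇒ 5.
Reduction 9 − 5 = 4.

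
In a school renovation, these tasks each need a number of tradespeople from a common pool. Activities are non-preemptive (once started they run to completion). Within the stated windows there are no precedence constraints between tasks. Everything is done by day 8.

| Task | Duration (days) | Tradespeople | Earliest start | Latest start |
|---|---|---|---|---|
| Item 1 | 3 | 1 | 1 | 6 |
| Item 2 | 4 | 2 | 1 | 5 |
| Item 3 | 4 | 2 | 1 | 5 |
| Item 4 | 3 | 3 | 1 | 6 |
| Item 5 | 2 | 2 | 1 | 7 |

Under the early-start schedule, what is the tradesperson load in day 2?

10

At early start, day 2 has: Item 1, Item 2, Item 3, Item 4, Item 5.
Demand: 1 + 2 + 2 + 3 + 2 = 10.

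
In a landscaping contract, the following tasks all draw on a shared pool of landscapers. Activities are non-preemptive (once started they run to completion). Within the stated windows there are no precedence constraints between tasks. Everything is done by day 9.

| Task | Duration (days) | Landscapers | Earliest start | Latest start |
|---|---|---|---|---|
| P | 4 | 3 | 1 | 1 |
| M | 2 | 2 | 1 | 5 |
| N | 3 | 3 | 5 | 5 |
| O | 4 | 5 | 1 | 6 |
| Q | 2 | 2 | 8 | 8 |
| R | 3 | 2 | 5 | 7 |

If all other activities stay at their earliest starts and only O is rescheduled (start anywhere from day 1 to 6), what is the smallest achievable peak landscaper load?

10

O@1: d1:10  d2:10  d3:8  d4:8  d5:5  d6:5  d7:5  d8:2  d9:2 → peak 10
O@2: d1:5  d2:10  d3:8  d4:8  d5:10  d6:5  d7:5  d8:2  d9:2 → peak 10
O@3: d1:5  d2:5  d3:8  d4:8  d5:10  d6:10  d7:5  d8:2  d9:2 → peak 10
O@4: d1:5  d2:5  d3:3  d4:8  d5:10  d6:10  d7:10  d8:2  d9:2 → peak 10
O@5: d1:5  d2:5  d3:3  d4:3  d5:10  d6:10  d7:10  d8:7  d9:2 → peak 10
O@6: d1:5  d2:5  d3:3  d4:3  d5:5  d6:10  d7:10  d8:7  d9:7 → peak 10
Best is O@1, peak 10.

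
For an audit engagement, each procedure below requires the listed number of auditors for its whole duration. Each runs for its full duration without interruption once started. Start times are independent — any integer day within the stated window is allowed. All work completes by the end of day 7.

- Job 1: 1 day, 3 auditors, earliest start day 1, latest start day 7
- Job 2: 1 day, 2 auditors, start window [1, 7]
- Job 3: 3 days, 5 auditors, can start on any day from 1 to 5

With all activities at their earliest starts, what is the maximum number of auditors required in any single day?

Early-start schedule: Job 1@1, Job 2@1, Job 3@1.
Load per day: day 1: 10, day 2: 5, day 3: 5, day 4: 0, day 5: 0, day 6: 0, day 7: 0.
Peak is 10.

10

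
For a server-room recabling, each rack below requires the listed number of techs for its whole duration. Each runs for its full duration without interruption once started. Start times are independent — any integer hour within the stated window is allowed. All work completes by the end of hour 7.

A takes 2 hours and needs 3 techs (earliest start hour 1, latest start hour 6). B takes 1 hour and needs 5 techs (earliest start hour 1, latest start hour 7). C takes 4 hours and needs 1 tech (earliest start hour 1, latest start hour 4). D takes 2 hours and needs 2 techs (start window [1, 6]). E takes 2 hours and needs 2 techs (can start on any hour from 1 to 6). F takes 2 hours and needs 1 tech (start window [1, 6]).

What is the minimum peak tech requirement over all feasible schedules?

Early-start (A@1, B@1, C@1, D@1, E@1, F@1) gives peak 14: h1:14  h2:9  h3:1  h4:1  h5:0  h6:0  h7:0.
Shift B→3, C→4, E→4, F→4.
Schedule A@1, B@3, C@4, D@1, E@4, F@4: h1:5  h2:5  h3:5  h4:4  h5:4  h6:1  h7:1 — peak 5.

5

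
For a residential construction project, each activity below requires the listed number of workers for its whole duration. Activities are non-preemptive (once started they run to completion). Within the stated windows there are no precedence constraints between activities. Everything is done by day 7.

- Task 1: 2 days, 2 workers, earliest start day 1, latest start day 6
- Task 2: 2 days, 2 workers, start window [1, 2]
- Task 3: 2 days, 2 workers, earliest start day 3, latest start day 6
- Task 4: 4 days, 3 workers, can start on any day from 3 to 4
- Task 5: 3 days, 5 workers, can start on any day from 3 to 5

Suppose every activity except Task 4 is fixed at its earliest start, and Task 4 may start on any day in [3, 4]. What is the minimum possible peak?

10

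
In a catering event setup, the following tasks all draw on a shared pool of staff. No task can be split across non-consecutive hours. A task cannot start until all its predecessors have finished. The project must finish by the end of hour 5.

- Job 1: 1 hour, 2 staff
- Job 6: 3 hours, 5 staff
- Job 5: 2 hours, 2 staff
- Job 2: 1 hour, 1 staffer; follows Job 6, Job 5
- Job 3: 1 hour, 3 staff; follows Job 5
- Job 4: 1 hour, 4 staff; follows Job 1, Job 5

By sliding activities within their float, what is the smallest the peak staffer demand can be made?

7

Early-start (Job 1@1, Job 6@1, Job 5@1, Job 2@4, Job 3@3, Job 4@3) gives peak 12: h1:9  h2:7  h3:12  h4:1  h5:0.
Shift Job 5→2, Job 3→4, Job 4→5.
Schedule Job 1@1, Job 6@1, Job 5@2, Job 2@4, Job 3@4, Job 4@5: h1:7  h2:7  h3:7  h4:4  h5:4 — peak 7.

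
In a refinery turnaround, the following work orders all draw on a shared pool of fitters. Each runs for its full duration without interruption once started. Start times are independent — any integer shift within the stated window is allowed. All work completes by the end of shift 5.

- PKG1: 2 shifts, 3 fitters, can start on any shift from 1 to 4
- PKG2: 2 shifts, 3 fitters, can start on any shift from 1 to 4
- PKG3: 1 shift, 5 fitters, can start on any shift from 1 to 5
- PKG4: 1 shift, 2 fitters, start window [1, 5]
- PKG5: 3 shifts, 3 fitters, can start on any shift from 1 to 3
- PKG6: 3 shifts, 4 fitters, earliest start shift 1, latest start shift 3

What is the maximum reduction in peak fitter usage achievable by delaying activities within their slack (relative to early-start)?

11

Early-start peak: s1:20  s2:13  s3:7  s4:0  s5:0 ⇒ 20.
Leveled (PKG1@1, PKG2@1, PKG3@4, PKG4@3, PKG5@1, PKG6@3): s1:9  s2:9  s3:9  s4:9  s5:4 ⇒ 9.
Reduction 20 − 9 = 11.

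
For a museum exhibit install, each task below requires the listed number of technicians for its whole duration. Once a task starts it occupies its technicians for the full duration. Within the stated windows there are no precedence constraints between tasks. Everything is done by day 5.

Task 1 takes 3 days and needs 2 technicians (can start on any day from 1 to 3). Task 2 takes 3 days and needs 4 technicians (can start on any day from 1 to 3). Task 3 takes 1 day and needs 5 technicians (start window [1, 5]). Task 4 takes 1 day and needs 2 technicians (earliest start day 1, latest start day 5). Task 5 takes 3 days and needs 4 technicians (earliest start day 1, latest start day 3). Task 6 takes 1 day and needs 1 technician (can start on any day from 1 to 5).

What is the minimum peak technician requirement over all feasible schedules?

Early-start (Task 1@1, Task 2@1, Task 3@1, Task 4@1, Task 5@1, Task 6@1) gives peak 18: d1:18  d2:10  d3:10  d4:0  d5:0.
Shift Task 3→4, Task 5→2.
Schedule Task 1@1, Task 2@1, Task 3@4, Task 4@1, Task 5@2, Task 6@1: d1:9  d2:10  d3:10  d4:9  d5:0 — peak 10.

10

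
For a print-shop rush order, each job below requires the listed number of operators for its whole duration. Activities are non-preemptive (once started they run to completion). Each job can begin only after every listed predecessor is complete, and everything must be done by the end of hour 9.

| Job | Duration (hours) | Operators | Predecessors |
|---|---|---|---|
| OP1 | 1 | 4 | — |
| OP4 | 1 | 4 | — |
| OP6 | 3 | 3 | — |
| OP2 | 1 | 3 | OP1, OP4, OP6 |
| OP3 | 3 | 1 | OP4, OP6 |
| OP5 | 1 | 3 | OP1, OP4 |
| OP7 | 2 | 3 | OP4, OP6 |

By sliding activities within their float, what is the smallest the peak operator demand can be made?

4

Early-start (OP1@1, OP4@1, OP6@1, OP2@4, OP3@4, OP5@2, OP7@4) gives peak 11: h1:11  h2:6  h3:3  h4:7  h5:4  h6:1  h7:0  h8:0  h9:0.
Shift OP4→2, OP6→3, OP2→6, OP3→6, OP5→7, OP7→8.
Schedule OP1@1, OP4@2, OP6@3, OP2@6, OP3@6, OP5@7, OP7@8: h1:4  h2:4  h3:3  h4:3  h5:3  h6:4  h7:4  h8:4  h9:3 — peak 4.
Total operator-hours = 32 over 9 hours ⇒ peak ≥ ⌈32/9⌉ = 4, so 4 is optimal.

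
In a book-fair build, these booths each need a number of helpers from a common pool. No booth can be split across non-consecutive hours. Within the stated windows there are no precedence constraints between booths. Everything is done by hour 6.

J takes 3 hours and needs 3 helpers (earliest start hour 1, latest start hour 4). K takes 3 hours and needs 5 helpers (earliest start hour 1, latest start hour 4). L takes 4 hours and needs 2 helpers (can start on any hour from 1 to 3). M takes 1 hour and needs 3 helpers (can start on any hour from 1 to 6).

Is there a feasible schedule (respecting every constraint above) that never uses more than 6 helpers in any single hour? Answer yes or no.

no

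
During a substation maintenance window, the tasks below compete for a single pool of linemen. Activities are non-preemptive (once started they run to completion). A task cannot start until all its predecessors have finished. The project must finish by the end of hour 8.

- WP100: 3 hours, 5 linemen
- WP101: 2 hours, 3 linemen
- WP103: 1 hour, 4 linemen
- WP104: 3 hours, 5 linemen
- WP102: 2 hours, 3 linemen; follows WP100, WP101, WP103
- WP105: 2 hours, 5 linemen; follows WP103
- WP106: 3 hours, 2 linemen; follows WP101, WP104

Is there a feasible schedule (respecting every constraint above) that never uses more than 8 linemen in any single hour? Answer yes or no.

no

The minimum achievable peak is 9; 8 < 9, so no feasible schedule stays within the cap.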